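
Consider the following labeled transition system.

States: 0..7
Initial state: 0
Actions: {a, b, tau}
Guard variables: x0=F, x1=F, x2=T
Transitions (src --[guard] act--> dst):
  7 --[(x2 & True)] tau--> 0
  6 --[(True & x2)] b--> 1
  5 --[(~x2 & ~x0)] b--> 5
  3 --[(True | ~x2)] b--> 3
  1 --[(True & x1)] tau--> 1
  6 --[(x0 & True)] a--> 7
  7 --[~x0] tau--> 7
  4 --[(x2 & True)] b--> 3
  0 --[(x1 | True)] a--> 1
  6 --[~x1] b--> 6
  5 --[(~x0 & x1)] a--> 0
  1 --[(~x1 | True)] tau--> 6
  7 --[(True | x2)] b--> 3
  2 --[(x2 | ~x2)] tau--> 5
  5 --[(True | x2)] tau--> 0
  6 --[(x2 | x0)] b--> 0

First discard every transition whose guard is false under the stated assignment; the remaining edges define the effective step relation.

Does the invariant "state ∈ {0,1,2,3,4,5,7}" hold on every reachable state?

Answer: INVARIANT VIOLATED at state 6

Analysis:
Inv-set: {0,1,2,3,4,5,7}
Reachable = {0,1,6}
  0: ok
  1: ok
  6: outside
witness against invariant: a·tau → 6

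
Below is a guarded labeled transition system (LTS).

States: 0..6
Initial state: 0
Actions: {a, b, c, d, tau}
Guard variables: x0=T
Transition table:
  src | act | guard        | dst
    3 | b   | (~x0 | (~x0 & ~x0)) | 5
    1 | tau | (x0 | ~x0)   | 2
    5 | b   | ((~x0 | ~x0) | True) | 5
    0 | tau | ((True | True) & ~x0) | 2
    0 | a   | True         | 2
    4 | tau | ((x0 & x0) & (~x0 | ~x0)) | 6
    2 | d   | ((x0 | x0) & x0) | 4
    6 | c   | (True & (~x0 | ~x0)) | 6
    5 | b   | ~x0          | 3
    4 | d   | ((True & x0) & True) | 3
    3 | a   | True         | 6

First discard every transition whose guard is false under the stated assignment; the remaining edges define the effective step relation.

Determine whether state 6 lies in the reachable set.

Answer: REACHABLE

Working:
6 transition(s) survive guard evaluation.
depth 0: {0}
depth 1: {2}  total {0,2}
depth 2: {4}  total {0,2,4}
depth 3: {3}  total {0,2,3,4}
depth 4: {6}  total {0,2,3,4,6}
R = {0,2,3,4,6}
trace reaching 6: a·d·d·a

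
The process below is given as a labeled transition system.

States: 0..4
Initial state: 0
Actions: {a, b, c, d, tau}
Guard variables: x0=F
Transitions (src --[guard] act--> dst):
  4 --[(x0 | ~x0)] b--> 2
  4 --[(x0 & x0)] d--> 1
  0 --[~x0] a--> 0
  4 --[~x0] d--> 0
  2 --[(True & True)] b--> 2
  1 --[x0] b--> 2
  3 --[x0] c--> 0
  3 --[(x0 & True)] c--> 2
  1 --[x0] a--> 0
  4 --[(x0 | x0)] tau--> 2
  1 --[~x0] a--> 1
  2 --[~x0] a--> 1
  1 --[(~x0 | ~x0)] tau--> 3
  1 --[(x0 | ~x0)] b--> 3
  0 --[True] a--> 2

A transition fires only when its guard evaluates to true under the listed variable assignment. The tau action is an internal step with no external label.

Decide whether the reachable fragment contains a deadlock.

R = {0,1,2,3}
  0: a→0  a→2  [deg 2]
  1: a→1  b→3  tau→3  [deg 3]
  2: a→1  b→2  [deg 2]
  3: ∅  [deadlock]
trace reaching 3: a·a·tau

Answer: DEADLOCK at state 3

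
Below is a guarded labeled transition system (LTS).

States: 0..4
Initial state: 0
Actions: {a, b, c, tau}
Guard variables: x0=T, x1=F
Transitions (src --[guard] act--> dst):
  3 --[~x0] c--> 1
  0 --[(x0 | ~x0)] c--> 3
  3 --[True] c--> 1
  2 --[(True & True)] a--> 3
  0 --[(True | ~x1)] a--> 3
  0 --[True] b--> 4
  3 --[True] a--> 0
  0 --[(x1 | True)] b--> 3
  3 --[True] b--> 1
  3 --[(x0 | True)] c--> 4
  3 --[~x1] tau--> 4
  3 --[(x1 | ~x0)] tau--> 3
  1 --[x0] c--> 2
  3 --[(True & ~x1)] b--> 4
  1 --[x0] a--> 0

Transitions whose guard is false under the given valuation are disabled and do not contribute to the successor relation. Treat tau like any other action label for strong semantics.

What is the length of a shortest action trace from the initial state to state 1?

BFS to 1:
  L0 = {0}
  L1 = {3,4}
  L2 = {1}
1 enters at depth 2; path a·b

Answer: 2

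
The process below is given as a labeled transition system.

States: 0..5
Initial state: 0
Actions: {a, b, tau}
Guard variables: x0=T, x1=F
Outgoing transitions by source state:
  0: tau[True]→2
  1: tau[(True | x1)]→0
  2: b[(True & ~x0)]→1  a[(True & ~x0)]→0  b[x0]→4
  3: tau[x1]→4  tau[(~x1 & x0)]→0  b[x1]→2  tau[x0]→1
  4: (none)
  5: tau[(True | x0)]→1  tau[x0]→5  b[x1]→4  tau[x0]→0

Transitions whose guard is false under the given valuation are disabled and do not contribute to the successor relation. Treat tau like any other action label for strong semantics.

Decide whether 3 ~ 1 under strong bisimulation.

Compute ~ classes (split until stable):
  round 0: {{0,1,2,3,4,5}}
  round 1: {{0,1,3,5},{2},{4}}
  round 2: {{0},{1,3,5},{2},{4}}
  round 3: {{0},{1},{2},{3,5},{4}}
  round 4: {{0},{1},{2},{3},{4},{5}}
6 equivalence class(es) (converged in 5)
3∈{3}, 1∈{1}

Answer: NOT BISIMILAR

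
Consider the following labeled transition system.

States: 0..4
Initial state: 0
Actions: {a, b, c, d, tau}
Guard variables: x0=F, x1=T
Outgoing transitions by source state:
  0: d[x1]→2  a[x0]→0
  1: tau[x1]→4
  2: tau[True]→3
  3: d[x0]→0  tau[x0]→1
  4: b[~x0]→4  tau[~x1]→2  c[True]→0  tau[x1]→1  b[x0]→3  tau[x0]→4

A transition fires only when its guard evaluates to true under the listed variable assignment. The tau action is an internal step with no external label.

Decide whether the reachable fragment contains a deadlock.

R = {0,2,3}
  0: d→2  [1 exit(s)]
  2: tau→3  [1 exit(s)]
  3: ∅  [deadlock]
trace reaching 3: d·tau

Answer: DEADLOCK at state 3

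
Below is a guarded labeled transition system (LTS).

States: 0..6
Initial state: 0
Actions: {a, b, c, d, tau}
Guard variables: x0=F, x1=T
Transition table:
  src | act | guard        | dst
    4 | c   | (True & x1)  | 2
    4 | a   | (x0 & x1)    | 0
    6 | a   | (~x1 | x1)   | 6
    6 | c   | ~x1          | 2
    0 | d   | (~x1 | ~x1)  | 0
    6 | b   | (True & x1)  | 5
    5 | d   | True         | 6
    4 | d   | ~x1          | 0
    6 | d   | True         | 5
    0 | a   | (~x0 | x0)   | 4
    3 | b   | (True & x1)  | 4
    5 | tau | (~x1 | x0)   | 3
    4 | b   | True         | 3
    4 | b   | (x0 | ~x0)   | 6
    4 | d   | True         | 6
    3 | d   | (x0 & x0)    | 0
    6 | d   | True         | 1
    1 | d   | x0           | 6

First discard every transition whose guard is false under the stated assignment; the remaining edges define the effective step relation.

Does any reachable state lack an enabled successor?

Answer: DEADLOCK at state 1

Trace:
Reachable = {0,1,2,3,4,5,6}
  0: a→4  [1 exit(s)]
  1: ∅  [deadlock]
  2: ∅  [deadlock]
  3: b→4  [1 exit(s)]
  4: b→3  b→6  c→2  d→6  [4 exit(s)]
  5: d→6  [1 exit(s)]
  6: a→6  b→5  d→1  d→5  [4 exit(s)]
witness 1: a·b·d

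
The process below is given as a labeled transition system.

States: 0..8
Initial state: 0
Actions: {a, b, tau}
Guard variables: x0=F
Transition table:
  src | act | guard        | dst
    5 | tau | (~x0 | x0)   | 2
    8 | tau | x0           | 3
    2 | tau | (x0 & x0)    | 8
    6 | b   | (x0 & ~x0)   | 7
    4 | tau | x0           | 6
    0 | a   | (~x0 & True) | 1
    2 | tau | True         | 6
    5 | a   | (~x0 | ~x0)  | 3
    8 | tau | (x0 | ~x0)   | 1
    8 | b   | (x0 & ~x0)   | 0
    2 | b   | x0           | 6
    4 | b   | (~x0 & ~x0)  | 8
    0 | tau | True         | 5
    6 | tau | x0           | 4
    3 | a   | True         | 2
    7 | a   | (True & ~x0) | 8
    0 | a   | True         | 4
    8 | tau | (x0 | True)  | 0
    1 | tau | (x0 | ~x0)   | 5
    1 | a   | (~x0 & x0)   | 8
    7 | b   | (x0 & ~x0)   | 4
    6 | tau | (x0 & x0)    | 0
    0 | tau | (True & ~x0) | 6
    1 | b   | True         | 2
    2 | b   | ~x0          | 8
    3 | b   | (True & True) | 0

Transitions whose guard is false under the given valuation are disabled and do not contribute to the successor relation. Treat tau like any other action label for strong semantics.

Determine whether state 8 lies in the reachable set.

Guard filter leaves 16 enabled edge(s).
L0 = {0}
L1 = {1,4,5,6}  cumulative {0,1,4,5,6}
L2 = {2,3,8}  cumulative {0,1,2,3,4,5,6,8}
Reach set: {0,1,2,3,4,5,6,8}
trace reaching 8: a·b

Answer: REACHABLE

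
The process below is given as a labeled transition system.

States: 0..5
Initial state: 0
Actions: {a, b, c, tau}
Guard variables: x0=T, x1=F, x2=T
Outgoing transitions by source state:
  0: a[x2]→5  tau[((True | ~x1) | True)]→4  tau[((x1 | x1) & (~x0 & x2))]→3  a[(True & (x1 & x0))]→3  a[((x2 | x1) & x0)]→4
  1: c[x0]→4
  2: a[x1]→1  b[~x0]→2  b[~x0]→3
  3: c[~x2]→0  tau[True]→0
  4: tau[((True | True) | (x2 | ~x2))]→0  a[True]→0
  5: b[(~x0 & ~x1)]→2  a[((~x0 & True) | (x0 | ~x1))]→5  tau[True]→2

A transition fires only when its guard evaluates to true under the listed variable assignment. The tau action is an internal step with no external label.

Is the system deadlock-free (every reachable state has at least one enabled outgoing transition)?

Answer: DEADLOCK at state 2

Analysis:
Reach set: {0,2,4,5}
  0: a→4  a→5  tau→4  [3 exit(s)]
  2: ∅  [STUCK]
  4: a→0  tau→0  [2 exit(s)]
  5: a→5  tau→2  [2 exit(s)]
Path to 2: a·tau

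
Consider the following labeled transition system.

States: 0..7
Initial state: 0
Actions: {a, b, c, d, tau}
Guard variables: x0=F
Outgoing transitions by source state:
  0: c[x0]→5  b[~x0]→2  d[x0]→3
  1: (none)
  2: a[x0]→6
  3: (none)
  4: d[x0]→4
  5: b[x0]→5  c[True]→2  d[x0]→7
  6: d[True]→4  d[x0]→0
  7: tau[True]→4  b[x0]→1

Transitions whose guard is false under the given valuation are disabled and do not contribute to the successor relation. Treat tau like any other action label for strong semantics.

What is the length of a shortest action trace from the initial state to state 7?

Answer: UNREACHABLE

Working:
Breadth-first toward 7:
  L0 = {0}
  L1 = {2}
7 never appears.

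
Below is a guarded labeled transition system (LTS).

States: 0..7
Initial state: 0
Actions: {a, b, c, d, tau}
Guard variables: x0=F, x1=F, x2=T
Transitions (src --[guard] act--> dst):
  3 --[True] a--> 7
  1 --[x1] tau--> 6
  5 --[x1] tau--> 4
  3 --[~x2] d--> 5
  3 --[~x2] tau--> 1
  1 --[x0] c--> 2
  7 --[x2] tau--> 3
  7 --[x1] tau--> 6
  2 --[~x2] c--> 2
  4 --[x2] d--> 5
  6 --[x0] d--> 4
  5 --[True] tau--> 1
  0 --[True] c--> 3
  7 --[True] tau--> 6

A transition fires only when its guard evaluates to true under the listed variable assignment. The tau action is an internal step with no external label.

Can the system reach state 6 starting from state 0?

After dropping false guards: 6 live edges.
depth 0: {0}
depth 1: {3}  now seen {0,3}
depth 2: {7}  now seen {0,3,7}
depth 3: {6}  now seen {0,3,6,7}
R = {0,3,6,7}
Path to 6: c·a·tau

Answer: REACHABLE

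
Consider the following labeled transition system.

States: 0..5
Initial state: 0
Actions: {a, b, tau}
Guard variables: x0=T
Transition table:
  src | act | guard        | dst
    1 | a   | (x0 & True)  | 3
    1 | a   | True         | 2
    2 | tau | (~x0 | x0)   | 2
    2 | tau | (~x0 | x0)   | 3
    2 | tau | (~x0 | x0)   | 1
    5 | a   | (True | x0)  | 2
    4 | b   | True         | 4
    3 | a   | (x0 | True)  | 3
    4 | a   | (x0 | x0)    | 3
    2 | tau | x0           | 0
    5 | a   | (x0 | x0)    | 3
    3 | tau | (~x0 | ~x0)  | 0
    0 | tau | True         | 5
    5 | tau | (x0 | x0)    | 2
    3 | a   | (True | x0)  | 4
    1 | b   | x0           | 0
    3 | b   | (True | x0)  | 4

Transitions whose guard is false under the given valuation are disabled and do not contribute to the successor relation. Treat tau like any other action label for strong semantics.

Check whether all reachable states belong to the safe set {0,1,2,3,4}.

Answer: INVARIANT VIOLATED at state 5

Working:
Inv-set: {0,1,2,3,4}
Reach set: {0,1,2,3,4,5}
  0: safe
  1: safe
  2: safe
  3: safe
  4: safe
  5: ✗ unsafe
witness against invariant: tau → 5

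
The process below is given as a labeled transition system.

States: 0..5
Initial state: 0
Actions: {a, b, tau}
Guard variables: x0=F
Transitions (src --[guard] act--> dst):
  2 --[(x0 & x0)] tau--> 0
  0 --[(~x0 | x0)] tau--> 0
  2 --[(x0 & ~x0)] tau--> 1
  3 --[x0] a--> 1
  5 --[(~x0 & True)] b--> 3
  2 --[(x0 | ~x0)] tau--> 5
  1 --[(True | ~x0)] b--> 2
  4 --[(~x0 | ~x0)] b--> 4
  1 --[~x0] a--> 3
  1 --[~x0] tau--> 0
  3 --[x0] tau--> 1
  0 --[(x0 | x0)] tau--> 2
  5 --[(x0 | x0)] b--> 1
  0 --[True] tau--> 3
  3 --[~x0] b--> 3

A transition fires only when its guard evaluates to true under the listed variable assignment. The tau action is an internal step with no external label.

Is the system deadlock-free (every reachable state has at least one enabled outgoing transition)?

R = {0,3}
  0: tau→0  tau→3  [2 exit(s)]
  3: b→3  [1 exit(s)]

Answer: DEADLOCK-FREE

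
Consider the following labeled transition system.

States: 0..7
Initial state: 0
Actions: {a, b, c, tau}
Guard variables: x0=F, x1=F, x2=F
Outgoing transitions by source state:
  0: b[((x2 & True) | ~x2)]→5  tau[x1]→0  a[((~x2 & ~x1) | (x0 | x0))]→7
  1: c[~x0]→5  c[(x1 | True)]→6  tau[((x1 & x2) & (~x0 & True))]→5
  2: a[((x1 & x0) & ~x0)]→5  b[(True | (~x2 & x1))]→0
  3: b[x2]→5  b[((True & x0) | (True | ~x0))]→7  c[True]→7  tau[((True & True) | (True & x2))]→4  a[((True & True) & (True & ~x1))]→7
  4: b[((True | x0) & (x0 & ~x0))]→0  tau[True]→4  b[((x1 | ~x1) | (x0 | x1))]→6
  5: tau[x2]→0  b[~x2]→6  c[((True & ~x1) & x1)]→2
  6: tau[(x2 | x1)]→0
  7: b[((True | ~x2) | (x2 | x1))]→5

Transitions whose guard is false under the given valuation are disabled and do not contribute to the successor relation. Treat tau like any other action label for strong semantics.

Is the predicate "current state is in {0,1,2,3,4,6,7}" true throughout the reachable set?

Answer: INVARIANT VIOLATED at state 5

Working:
Inv-set: {0,1,2,3,4,6,7}
Reach set: {0,5,6,7}
  0: ✓
  5: ✗ unsafe
  6: ✓
  7: ✓
reach 5 via b — violates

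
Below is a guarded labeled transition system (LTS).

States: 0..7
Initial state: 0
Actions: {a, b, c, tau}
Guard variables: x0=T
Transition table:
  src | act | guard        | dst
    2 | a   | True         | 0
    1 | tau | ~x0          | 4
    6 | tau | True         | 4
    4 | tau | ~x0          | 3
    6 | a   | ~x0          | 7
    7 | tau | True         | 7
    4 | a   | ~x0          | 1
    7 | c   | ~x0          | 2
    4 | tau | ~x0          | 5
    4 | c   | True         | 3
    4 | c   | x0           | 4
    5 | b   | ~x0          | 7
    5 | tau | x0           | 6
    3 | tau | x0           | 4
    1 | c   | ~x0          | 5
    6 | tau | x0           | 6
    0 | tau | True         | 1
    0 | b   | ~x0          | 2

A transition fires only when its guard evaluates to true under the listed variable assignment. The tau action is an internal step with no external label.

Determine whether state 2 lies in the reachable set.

After dropping false guards: 9 live edges.
depth 0: {0}
depth 1: {1}  total {0,1}
Reachable = {0,1}

Answer: UNREACHABLE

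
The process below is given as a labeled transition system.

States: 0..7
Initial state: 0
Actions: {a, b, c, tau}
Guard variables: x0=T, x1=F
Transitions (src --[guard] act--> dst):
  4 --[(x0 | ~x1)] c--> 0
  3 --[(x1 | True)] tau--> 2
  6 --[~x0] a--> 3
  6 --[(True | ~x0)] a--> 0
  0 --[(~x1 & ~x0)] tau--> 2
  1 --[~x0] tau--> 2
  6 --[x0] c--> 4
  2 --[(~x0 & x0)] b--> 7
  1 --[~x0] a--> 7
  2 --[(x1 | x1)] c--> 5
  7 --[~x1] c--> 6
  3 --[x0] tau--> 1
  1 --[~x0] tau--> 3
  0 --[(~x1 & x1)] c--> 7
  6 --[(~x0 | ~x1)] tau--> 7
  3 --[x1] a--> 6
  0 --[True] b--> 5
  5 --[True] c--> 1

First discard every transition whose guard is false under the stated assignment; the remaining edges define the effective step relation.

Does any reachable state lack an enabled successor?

Answer: DEADLOCK at state 1

Trace:
R = {0,1,5}
  0: b→5  [1 exit(s)]
  1: ∅  [STUCK]
  5: c→1  [1 exit(s)]
Path to 1: b·c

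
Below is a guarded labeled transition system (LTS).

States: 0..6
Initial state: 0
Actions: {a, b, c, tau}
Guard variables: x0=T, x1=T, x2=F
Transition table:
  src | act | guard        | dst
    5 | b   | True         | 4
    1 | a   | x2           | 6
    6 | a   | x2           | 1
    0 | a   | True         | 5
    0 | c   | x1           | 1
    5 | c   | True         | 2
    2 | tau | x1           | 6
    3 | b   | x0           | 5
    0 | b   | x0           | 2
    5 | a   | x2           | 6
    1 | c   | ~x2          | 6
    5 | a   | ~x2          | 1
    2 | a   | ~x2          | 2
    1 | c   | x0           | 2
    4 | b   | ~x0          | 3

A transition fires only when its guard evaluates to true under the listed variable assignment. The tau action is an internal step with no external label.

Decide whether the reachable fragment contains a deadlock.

Answer: DEADLOCK at state 4

Trace:
Reach set: {0,1,2,4,5,6}
  0: a→5  b→2  c→1  [deg 3]
  1: c→2  c→6  [deg 2]
  2: a→2  tau→6  [deg 2]
  4: ∅  [deadlock]
  5: a→1  b→4  c→2  [deg 3]
  6: ∅  [deadlock]
Path to 4: a·b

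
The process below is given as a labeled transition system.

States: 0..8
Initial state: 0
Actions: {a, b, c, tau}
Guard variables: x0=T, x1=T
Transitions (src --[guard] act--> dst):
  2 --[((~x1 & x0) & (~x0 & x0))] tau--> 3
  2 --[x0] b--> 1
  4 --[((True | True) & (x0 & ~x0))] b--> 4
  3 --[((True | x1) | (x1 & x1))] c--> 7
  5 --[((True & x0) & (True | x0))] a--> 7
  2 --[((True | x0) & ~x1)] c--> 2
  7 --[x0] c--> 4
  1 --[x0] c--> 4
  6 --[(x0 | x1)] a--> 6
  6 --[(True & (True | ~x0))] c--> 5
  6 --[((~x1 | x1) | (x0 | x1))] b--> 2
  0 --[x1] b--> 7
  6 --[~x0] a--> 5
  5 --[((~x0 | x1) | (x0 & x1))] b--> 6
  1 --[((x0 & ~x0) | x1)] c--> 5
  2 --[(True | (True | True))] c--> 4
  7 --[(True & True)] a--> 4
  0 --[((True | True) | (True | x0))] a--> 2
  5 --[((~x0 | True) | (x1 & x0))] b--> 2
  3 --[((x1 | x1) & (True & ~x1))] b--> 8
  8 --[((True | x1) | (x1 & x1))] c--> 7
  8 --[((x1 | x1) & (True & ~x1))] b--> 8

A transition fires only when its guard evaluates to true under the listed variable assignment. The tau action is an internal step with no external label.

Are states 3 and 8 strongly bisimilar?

Bisimulation quotient by refinement:
  P[0] = {{0,1,2,3,4,5,6,7,8}}
  P[1] = {{0,5},{1,3,8},{2},{4},{6},{7}}
  P[2] = {{0},{1},{2},{3,8},{4},{5},{6},{7}}
stable after 3 split(s): 8 block(s)
[3]={3,8}  [8]={3,8}

Answer: BISIMILAR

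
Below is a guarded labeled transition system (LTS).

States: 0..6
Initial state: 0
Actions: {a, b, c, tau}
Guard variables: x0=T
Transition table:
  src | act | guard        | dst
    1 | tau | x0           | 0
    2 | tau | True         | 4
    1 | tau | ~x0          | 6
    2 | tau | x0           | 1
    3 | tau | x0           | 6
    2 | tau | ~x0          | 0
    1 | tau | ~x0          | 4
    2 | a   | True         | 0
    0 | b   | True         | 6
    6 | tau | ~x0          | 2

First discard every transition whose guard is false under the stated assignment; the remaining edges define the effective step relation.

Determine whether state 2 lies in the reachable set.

Answer: UNREACHABLE

Working:
After dropping false guards: 6 live edges.
depth 0: {0}
depth 1: {6}  cumulative {0,6}
Reachable = {0,6}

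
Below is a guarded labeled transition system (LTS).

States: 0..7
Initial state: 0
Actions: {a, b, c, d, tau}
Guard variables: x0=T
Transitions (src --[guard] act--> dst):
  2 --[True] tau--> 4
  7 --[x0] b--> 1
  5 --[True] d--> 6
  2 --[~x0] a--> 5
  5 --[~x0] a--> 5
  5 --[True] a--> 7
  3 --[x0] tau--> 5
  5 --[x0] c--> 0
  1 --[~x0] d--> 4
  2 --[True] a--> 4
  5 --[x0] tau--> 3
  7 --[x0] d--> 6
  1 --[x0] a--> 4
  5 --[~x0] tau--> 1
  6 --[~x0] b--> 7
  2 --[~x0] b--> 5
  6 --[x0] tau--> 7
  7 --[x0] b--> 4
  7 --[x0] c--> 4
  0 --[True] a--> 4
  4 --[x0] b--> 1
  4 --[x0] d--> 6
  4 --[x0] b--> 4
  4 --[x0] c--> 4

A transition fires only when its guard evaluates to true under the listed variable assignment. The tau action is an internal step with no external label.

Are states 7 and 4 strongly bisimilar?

Compute ~ classes (split until stable):
  π0 = {{0,1,2,3,4,5,6,7}}
  π1 = {{0,1},{2},{3,6},{4,7},{5}}
  π2 = {{0,1},{2},{3},{4,7},{5},{6}}
6 equivalence class(es) (converged in 3)
7∈{4,7}, 4∈{4,7}

Answer: BISIMILAR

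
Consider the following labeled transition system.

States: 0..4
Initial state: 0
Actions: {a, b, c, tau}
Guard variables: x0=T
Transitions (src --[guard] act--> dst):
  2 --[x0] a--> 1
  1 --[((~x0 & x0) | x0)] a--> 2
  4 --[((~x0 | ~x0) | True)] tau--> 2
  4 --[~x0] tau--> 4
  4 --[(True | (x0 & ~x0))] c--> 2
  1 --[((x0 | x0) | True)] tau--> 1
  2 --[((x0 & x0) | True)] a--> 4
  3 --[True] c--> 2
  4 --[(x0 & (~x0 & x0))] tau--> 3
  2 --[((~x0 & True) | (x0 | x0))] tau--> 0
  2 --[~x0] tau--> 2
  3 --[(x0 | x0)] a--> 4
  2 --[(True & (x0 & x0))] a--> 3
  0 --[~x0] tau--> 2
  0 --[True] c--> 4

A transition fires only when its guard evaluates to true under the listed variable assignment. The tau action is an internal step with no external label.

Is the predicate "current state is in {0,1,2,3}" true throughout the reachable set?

Allowed set {0,1,2,3}
Reach set: {0,1,2,3,4}
  0: safe
  1: safe
  2: safe
  3: safe
  4: ✗ unsafe
witness against invariant: c → 4

Answer: INVARIANT VIOLATED at state 4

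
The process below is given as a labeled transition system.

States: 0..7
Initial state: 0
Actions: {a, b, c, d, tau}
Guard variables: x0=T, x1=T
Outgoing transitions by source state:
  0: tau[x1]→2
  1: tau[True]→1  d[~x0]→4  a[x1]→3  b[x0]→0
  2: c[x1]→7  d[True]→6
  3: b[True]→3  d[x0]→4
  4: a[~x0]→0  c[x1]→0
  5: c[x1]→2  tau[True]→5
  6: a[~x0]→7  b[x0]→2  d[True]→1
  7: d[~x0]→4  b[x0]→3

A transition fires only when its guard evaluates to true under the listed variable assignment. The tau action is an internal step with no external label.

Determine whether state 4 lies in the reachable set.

Answer: REACHABLE

Trace:
After dropping false guards: 14 live edges.
L0 = {0}
L1 = {2}  now seen {0,2}
L2 = {6,7}  now seen {0,2,6,7}
L3 = {1,3}  now seen {0,1,2,3,6,7}
L4 = {4}  now seen {0,1,2,3,4,6,7}
R = {0,1,2,3,4,6,7}
trace reaching 4: tau·c·b·d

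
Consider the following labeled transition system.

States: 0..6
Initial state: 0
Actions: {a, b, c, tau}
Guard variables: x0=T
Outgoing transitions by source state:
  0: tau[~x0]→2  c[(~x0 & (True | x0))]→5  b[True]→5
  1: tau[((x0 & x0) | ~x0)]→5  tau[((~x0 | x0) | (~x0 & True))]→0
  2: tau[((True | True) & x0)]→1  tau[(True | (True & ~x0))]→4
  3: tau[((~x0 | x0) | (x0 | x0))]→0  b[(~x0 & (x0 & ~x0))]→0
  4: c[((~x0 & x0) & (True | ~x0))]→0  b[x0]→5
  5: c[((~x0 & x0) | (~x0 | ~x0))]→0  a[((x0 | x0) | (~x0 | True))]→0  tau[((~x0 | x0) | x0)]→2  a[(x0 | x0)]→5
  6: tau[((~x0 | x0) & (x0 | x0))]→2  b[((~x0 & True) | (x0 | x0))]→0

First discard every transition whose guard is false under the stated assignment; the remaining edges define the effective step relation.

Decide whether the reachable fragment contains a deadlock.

Reachable = {0,1,2,4,5}
  0: b→5  [1 out]
  1: tau→0  tau→5  [2 out]
  2: tau→1  tau→4  [2 out]
  4: b→5  [1 out]
  5: a→0  a→5  tau→2  [3 out]

Answer: DEADLOCK-FREE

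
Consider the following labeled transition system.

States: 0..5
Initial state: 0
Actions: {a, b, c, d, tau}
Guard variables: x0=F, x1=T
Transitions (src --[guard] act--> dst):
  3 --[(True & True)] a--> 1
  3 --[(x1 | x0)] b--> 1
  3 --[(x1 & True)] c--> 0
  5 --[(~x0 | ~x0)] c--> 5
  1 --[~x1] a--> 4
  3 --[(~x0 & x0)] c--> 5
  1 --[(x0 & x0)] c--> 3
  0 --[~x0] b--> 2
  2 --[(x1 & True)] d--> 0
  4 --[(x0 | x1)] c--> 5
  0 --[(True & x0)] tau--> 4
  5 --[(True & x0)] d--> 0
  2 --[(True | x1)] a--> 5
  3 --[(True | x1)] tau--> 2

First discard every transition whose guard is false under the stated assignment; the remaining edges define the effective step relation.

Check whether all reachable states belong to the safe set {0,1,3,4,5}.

Answer: INVARIANT VIOLATED at state 2

Analysis:
Allowed set {0,1,3,4,5}
Reachable = {0,2,5}
  0: ✓
  2: ✗ unsafe
  5: ✓
reach 2 via b — violates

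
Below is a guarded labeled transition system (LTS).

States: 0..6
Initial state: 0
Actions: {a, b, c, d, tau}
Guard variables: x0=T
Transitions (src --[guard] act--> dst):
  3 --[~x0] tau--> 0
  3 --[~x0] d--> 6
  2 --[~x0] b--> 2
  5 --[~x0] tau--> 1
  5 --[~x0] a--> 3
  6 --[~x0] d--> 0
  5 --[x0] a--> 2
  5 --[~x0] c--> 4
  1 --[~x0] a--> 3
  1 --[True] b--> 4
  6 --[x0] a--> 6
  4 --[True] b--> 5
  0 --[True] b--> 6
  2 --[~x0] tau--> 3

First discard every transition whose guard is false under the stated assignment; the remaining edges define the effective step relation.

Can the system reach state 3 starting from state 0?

Answer: UNREACHABLE

Trace:
5 transition(s) survive guard evaluation.
L0 = {0}
L1 = {6}  cumulative {0,6}
Reachable = {0,6}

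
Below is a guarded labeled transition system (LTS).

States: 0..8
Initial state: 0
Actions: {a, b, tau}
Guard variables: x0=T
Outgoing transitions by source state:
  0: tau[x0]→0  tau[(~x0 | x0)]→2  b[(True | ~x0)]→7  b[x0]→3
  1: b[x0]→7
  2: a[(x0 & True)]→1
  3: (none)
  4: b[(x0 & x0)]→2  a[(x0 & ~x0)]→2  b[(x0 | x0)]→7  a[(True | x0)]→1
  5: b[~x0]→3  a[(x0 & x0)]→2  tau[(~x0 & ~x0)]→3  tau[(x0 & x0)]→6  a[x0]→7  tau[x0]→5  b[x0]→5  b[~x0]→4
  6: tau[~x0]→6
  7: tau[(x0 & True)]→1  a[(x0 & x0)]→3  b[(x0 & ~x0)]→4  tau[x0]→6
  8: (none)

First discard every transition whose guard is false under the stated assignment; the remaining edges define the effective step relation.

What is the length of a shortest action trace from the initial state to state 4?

Answer: UNREACHABLE

Analysis:
BFS to 4:
  L0 = {0}
  L1 = {2,3,7}
  L2 = {1,6}
4 never appears.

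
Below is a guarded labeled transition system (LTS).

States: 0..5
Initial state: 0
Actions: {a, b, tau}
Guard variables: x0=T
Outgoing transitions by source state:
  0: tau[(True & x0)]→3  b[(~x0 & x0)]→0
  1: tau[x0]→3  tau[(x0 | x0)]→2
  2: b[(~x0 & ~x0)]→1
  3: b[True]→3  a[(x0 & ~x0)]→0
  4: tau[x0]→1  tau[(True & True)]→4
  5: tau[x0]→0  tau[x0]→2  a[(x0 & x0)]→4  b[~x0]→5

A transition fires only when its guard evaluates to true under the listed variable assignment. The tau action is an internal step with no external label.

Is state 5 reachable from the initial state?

Answer: UNREACHABLE

Working:
Guard filter leaves 9 enabled edge(s).
Layer 0: {0}
Layer 1: {3}  total {0,3}
Reach set: {0,3}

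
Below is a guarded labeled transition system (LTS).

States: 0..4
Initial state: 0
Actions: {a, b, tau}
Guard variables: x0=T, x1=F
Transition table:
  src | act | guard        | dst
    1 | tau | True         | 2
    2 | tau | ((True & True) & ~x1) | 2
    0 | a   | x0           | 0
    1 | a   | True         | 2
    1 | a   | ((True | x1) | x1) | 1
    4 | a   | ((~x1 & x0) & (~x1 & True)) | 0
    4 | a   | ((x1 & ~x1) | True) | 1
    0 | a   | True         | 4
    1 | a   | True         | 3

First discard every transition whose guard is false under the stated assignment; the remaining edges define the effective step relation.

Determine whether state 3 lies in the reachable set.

9 transition(s) survive guard evaluation.
L0 = {0}
L1 = {4}  total {0,4}
L2 = {1}  total {0,1,4}
L3 = {2,3}  total {0,1,2,3,4}
Reachable = {0,1,2,3,4}
witness 3: a·a·a

Answer: REACHABLE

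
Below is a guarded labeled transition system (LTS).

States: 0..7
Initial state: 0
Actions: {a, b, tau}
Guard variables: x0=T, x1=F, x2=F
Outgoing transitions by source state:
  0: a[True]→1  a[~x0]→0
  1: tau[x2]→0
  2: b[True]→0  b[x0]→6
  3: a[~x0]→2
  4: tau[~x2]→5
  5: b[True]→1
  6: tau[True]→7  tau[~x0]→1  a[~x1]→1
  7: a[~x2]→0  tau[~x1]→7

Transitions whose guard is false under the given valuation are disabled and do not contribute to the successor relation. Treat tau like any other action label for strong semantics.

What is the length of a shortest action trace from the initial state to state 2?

Answer: UNREACHABLE

Analysis:
BFS to 2:
  L0 = {0}
  L1 = {1}
2 never appears.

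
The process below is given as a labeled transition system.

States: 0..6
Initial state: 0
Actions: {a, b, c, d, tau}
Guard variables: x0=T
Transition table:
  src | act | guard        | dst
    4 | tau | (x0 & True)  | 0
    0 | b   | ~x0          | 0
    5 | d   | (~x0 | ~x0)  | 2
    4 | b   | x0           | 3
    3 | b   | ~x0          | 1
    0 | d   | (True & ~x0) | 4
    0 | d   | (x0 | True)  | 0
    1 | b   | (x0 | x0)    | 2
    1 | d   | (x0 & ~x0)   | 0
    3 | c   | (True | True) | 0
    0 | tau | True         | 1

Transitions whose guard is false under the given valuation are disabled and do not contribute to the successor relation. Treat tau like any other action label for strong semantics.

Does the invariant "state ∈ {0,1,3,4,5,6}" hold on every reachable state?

Answer: INVARIANT VIOLATED at state 2

Working:
Allowed set {0,1,3,4,5,6}
R = {0,1,2}
  0: ✓
  1: ✓
  2: ✗ unsafe
reach 2 via tau·b — violates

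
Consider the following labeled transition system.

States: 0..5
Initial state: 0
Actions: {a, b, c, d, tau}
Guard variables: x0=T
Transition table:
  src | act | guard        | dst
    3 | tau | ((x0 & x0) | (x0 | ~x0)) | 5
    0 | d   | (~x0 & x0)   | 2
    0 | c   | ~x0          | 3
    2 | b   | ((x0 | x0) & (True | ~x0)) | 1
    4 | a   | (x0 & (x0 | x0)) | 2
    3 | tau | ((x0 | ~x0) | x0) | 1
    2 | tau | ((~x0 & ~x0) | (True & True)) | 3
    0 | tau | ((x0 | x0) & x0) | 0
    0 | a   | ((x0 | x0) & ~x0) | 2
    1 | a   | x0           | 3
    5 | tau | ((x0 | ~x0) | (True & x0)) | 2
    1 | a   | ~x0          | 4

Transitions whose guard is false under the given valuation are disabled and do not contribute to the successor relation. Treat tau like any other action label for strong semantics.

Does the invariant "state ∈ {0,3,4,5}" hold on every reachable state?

Answer: INVARIANT HOLDS

Working:
Allowed set {0,3,4,5}
Reach set: {0}
  0: ✓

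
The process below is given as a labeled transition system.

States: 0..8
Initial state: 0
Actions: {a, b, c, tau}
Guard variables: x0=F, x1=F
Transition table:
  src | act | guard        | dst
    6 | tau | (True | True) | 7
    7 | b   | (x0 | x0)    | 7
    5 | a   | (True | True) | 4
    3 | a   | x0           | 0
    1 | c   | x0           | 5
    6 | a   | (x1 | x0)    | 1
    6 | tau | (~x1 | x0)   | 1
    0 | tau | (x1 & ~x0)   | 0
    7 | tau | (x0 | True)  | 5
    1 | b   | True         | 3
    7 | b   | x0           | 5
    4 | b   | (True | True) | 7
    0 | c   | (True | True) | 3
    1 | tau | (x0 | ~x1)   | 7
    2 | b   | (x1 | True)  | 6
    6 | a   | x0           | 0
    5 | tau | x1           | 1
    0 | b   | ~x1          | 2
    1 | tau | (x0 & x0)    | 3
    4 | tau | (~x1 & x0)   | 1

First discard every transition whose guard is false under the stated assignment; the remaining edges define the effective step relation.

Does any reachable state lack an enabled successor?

Reach set: {0,1,2,3,4,5,6,7}
  0: b→2  c→3  [deg 2]
  1: b→3  tau→7  [deg 2]
  2: b→6  [deg 1]
  3: ∅  [deadlock]
  4: b→7  [deg 1]
  5: a→4  [deg 1]
  6: tau→1  tau→7  [deg 2]
  7: tau→5  [deg 1]
trace reaching 3: c

Answer: DEADLOCK at state 3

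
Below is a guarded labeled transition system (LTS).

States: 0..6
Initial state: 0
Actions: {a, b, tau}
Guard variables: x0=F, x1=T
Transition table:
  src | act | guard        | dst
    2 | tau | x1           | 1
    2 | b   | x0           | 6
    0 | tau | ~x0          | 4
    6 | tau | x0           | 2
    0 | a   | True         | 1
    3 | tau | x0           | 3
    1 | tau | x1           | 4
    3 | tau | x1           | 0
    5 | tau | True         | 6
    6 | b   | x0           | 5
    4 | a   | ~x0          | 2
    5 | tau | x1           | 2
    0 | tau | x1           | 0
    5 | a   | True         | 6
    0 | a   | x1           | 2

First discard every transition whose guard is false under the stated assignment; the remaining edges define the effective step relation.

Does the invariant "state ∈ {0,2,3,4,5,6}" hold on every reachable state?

Allowed set {0,2,3,4,5,6}
R = {0,1,2,4}
  0: ✓
  1: ✗ unsafe
  2: ✓
  4: ✓
reach 1 via a — violates

Answer: INVARIANT VIOLATED at state 1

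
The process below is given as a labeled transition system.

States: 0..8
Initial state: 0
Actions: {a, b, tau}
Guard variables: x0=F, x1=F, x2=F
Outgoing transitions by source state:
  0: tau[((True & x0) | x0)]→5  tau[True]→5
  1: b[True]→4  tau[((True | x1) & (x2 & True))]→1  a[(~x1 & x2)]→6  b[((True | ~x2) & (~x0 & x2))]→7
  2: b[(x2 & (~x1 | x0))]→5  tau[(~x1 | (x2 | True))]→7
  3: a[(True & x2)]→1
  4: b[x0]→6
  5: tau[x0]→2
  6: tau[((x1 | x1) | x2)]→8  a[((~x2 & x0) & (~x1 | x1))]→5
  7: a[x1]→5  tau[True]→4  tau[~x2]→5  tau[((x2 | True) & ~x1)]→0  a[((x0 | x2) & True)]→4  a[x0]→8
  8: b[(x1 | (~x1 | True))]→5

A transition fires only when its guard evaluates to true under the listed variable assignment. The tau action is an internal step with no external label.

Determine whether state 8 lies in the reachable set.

Guard filter leaves 7 enabled edge(s).
Layer 0: {0}
Layer 1: {5}  total {0,5}
Reach set: {0,5}

Answer: UNREACHABLE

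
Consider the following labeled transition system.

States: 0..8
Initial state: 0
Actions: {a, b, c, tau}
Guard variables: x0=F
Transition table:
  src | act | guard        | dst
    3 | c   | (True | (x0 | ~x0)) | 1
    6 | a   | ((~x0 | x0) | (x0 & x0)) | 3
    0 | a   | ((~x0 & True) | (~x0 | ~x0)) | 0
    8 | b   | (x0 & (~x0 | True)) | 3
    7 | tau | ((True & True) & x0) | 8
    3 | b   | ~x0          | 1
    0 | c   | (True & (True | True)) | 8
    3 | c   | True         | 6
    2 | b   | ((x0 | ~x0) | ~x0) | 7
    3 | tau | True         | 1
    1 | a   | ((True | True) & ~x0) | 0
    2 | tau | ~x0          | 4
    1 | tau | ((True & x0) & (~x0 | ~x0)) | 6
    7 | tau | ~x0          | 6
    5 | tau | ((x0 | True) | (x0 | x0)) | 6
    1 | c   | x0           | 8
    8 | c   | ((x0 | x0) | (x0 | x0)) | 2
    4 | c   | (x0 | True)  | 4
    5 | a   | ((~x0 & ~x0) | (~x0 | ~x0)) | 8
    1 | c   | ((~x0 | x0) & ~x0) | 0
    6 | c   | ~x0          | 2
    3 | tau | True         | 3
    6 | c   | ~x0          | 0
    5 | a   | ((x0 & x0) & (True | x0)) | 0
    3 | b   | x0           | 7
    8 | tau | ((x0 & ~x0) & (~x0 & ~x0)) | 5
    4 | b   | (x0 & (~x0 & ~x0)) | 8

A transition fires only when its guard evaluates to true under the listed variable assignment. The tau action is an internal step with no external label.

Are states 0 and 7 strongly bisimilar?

Refine partition for ~:
  round 0: {{0,1,2,3,4,5,6,7,8}}
  round 1: {{0,1,6},{2},{3},{4},{5},{7},{8}}
  round 2: {{0},{1},{2},{3},{4},{5},{6},{7},{8}}
Fixed point at round 3; 9 class(es).
0∈{0}, 7∈{7}

Answer: NOT BISIMILAR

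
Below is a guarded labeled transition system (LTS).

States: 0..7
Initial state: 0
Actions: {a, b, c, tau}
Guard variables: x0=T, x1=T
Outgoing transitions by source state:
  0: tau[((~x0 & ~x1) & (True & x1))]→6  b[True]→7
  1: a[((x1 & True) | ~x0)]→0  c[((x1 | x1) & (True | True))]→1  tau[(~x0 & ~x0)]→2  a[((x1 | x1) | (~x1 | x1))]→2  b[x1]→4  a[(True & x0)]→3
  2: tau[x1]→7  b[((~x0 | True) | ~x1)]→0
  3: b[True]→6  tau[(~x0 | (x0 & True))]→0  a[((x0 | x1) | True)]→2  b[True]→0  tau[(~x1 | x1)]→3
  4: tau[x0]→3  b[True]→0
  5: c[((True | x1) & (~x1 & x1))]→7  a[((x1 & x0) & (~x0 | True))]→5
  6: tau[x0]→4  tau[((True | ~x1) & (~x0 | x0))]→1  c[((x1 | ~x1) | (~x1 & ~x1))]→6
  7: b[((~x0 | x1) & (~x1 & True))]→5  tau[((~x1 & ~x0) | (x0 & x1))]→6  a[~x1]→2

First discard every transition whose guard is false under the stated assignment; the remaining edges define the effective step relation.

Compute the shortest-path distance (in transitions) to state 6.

Answer: 2

Working:
Breadth-first toward 6:
  Layer 0: {0}
  Layer 1: {7}
  Layer 2: {6}
first hit 6 at d=2 via b·tau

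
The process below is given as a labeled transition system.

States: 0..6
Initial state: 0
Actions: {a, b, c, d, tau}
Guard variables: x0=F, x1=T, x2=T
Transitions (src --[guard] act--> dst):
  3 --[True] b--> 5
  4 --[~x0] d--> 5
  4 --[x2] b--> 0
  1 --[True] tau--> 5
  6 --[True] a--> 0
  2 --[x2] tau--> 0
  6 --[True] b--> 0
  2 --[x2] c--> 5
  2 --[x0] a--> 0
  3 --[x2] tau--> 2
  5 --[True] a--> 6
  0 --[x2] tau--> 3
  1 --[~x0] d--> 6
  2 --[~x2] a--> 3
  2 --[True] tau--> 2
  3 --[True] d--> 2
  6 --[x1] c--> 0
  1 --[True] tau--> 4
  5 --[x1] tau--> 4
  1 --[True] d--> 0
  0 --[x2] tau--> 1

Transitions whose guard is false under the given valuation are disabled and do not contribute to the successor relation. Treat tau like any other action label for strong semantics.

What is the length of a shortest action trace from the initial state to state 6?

Layered search for 6:
  L0 = {0}
  L1 = {1,3}
  L2 = {2,4,5,6}
first hit 6 at d=2 via tau·d

Answer: 2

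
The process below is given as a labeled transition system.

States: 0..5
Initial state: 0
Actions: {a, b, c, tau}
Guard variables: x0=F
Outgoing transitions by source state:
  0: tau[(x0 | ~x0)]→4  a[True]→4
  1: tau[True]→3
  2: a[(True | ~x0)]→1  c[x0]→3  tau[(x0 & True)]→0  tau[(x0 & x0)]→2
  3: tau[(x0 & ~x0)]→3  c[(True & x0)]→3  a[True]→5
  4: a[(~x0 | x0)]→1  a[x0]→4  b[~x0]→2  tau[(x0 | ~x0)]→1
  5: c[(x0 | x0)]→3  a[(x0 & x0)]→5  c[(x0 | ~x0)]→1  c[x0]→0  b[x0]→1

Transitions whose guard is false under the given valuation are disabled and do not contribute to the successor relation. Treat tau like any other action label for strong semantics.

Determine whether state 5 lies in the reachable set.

Guard filter leaves 9 enabled edge(s).
depth 0: {0}
depth 1: {4}  total {0,4}
depth 2: {1,2}  total {0,1,2,4}
depth 3: {3}  total {0,1,2,3,4}
depth 4: {5}  total {0,1,2,3,4,5}
Reachable = {0,1,2,3,4,5}
witness 5: tau·a·tau·a

Answer: REACHABLE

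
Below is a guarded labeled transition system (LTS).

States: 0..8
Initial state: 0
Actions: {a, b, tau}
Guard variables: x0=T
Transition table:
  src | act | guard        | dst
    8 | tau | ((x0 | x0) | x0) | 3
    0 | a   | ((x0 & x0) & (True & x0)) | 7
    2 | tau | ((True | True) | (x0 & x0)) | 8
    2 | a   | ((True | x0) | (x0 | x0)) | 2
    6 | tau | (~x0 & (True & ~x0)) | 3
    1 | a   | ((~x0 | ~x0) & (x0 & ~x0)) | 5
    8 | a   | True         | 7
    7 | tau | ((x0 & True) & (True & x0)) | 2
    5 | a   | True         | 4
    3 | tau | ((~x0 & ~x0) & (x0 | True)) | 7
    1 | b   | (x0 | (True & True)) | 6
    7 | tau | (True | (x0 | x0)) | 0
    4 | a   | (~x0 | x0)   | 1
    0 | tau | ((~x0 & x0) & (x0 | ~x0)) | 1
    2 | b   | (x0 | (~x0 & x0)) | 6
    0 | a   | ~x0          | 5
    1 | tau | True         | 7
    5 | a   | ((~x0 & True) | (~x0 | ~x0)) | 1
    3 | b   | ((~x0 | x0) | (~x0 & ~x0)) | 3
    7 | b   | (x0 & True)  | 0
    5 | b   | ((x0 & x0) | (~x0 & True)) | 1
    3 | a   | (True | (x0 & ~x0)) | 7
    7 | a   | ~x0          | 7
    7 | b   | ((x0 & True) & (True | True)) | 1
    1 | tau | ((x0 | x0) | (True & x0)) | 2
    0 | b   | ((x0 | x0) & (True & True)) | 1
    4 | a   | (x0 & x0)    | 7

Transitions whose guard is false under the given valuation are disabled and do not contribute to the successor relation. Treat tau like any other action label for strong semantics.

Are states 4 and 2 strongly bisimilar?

Compute ~ classes (split until stable):
  π0 = {{0,1,2,3,4,5,6,7,8}}
  π1 = {{0,3,5},{1,7},{2},{4},{6},{8}}
  π2 = {{0},{1},{2},{3},{4},{5},{6},{7},{8}}
9 equivalence class(es) (converged in 3)
class of 4: {4}; class of 2: {2}

Answer: NOT BISIMILAR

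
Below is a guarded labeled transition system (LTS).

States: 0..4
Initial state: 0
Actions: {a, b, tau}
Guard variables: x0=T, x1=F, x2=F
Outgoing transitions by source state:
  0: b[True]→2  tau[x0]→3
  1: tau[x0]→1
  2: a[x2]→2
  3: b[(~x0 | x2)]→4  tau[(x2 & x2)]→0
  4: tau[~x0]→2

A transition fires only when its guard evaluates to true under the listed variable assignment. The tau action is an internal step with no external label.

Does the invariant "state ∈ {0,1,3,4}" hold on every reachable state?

Answer: INVARIANT VIOLATED at state 2

Trace:
Safe = {0,1,3,4}
Reach set: {0,2,3}
  0: safe
  2: VIOLATES
  3: safe
counterexample path to 2: b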